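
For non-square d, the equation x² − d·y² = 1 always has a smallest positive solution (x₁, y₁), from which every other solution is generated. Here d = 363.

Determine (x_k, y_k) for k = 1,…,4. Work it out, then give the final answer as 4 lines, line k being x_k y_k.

362 19
262087 13756
189750626 9959325
137379191137 7210537544

d=363: √d = [19; 19,38] (ℓ=2, even), read p_1/q_1
a_0=19:  p_0=19·1+0=19,  q_0=19·0+1=1
a_1=19:  p_1=19·19+1=362,  q_1=19·1+0=19
→ (362, 19).  Check: 362²=131044, 363·19²=131043, difference 1.
n=2: (362,19)∘(362,19) = (362·362+363·19·19, 362·19+19·362) = (262087,13756)
n=3: (262087,13756)∘(362,19) = (362·262087+363·19·13756, 362·13756+19·262087) = (189750626,9959325)
n=4: (189750626,9959325)∘(362,19) = (362·189750626+363·19·9959325, 362·9959325+19·189750626) = (137379191137,7210537544)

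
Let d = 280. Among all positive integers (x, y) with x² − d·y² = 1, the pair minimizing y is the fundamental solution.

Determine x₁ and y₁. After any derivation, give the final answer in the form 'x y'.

√280 → a₀=16, period (1,2,1,2,1,32); ℓ=6 even so k=5
a_0=16:  p_0=16·1+0=16,  q_0=16·0+1=1
…
a_2=2:  p_2=2·17+16=50,  q_2=2·1+1=3
a_3=1:  p_3=1·50+17=67,  q_3=1·3+1=4
a_4=2:  p_4=2·67+50=184,  q_4=2·4+3=11
a_5=1:  p_5=1·184+67=251,  q_5=1·11+4=15
→ (251, 15).  Check: 251²=63001, 280·15²=63000, difference 1.

251 15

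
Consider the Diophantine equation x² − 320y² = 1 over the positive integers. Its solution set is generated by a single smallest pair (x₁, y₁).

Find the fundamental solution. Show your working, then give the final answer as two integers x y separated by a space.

[17; 1,7,1,34] for √320; ℓ=4 ⇒ convergent index 3
step 0: (17, 1)  from 17·(1,0) + (0,1)
step 1: (18, 1)  from 1·(17,1) + (1,0)
step 2: (143, 8)  from 7·(18,1) + (17,1)
step 3: (161, 9)  from 1·(143,8) + (18,1)
→ (161, 9).  Check: 161²=25921, 320·9²=25920, difference 1.

161 9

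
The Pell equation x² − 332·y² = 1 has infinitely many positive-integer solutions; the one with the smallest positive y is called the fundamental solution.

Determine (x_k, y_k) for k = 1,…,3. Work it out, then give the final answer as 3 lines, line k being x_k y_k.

13447 738
361643617 19847772
9726043422151 533785979430

d=332: √d = [18; 4,1,1,8,1,1,4,36] (ℓ=8, even), read p_7/q_7
k=0  a_k=18  p_k/q_k = 18/1
…
k=5  a_k=1  p_k/q_k = 1567/86
k=6  a_k=1  p_k/q_k = 2970/163
k=7  a_k=4  p_k/q_k = 13447/738
(x₁, y₁) = (13447, 738);  13447² − 332·738² = 1 ✓
(13447+738√332)^2 = 361643617 + 19847772√332
(13447+738√332)^3 = 9726043422151 + 533785979430√332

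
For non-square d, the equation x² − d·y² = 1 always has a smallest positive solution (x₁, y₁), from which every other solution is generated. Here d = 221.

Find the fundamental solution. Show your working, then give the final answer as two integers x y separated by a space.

√221 → a₀=14, period (1,6,2,6,1,28); ℓ=6 even so k=5
a_0=14:  p_0=14·1+0=14,  q_0=14·0+1=1
a_1=1:  p_1=1·14+1=15,  q_1=1·1+0=1
a_2=6:  p_2=6·15+14=104,  q_2=6·1+1=7
a_3=2:  p_3=2·104+15=223,  q_3=2·7+1=15
a_4=6:  p_4=6·223+104=1442,  q_4=6·15+7=97
a_5=1:  p_5=1·1442+223=1665,  q_5=1·97+15=112
fundamental: x₁=1665, y₁=112  (since 2772225 − 221·12544 = 1)

1665 112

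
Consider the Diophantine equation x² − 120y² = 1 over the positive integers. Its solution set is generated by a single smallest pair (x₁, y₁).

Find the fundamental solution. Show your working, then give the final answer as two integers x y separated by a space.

11 1

√120 → a₀=10, period (1,20); ℓ=2 even so k=1
step 0: (10, 1)  from 10·(1,0) + (0,1)
step 1: (11, 1)  from 1·(10,1) + (1,0)
→ (11, 1).  Check: 11²=121, 120·1²=120, difference 1.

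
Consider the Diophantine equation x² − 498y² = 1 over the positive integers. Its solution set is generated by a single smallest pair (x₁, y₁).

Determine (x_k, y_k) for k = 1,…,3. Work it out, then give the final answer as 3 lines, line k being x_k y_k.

[22; 3,6,22,6,3,44] for √498; ℓ=6 ⇒ convergent index 5
i=0: a=22 ⇒ p=22, q=1
i=1: a=3 ⇒ p=67, q=3
i=2: a=6 ⇒ p=424, q=19
i=3: a=22 ⇒ p=9395, q=421
i=4: a=6 ⇒ p=56794, q=2545
i=5: a=3 ⇒ p=179777, q=8056
→ (179777, 8056).  Check: 179777²=32319769729, 498·8056²=32319769728, difference 1.
(x_2, y_2) = (179777·179777 + 498·8056·8056, 179777·8056 + 8056·179777) = (64639539457, 2896567024)
(x_3, y_3) = (179777·64639539457 + 498·8056·2896567024, 179777·2896567024 + 8056·64639539457) = (23241404969742401, 1041472259739240)

179777 8056
64639539457 2896567024
23241404969742401 1041472259739240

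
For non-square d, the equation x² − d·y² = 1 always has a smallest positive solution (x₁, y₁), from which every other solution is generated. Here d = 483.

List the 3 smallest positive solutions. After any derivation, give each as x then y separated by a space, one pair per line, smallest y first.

22 1
967 44
42526 1935

√483 → a₀=21, period (1,42); ℓ=2 even so k=1
step 0: (21, 1)  from 21·(1,0) + (0,1)
step 1: (22, 1)  from 1·(21,1) + (1,0)
fundamental: x₁=22, y₁=1  (since 484 − 483·1 = 1)
(x_2, y_2) = (22·22 + 483·1·1, 22·1 + 1·22) = (967, 44)
(x_3, y_3) = (22·967 + 483·1·44, 22·44 + 1·967) = (42526, 1935)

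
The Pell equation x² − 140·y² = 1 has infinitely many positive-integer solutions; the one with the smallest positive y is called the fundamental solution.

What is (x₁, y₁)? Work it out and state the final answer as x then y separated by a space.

71 6

d=140: √d = [11; 1,4,1,22] (ℓ=4, even), read p_3/q_3
i=0: a=11 ⇒ p=11, q=1
…
i=2: a=4 ⇒ p=59, q=5
i=3: a=1 ⇒ p=71, q=6
fundamental: x₁=71, y₁=6  (since 5041 − 140·36 = 1)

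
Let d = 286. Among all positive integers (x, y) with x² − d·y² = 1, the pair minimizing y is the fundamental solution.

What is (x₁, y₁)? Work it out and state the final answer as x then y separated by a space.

561835 33222

√286 = [16; 1,10,3,3,2,3,3,10,1,32, …], period ℓ=10 (even) → k=9
i=0: a=16 ⇒ p=16, q=1
…
i=2: a=10 ⇒ p=186, q=11
i=3: a=3 ⇒ p=575, q=34
i=4: a=3 ⇒ p=1911, q=113
i=5: a=2 ⇒ p=4397, q=260
i=6: a=3 ⇒ p=15102, q=893
…
i=8: a=10 ⇒ p=512132, q=30283
i=9: a=1 ⇒ p=561835, q=33222
(x₁, y₁) = (561835, 33222);  561835² − 286·33222² = 1 ✓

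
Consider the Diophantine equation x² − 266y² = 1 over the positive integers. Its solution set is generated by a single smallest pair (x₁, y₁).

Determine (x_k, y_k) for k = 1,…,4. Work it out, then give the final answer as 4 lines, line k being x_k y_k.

685 42
938449 57540
1285674445 78829758
1761373051201 107996710920

[16; 3,4,3,32] for √266; ℓ=4 ⇒ convergent index 3
i=0: a=16 ⇒ p=16, q=1
i=1: a=3 ⇒ p=49, q=3
i=2: a=4 ⇒ p=212, q=13
i=3: a=3 ⇒ p=685, q=42
→ (685, 42).  Check: 685²=469225, 266·42²=469224, difference 1.
k=2:  x_2 = 685·685+266·42·42 = 938449,  y_2 = 685·42+42·685 = 57540
k=3:  x_3 = 685·938449+266·42·57540 = 1285674445,  y_3 = 685·57540+42·938449 = 78829758
k=4:  x_4 = 685·1285674445+266·42·78829758 = 1761373051201,  y_4 = 685·78829758+42·1285674445 = 107996710920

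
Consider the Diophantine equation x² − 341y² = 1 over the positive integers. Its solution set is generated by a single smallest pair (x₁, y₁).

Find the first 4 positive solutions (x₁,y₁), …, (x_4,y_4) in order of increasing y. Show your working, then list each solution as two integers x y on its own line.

√341 → a₀=18, period (2,6,1,8,2,…,6,2,36); ℓ=14 even so k=13
step 0: (18, 1)  from 18·(1,0) + (0,1)
…
step 3: (277, 15)  from 1·(240,13) + (37,2)
step 4: (2456, 133)  from 8·(277,15) + (240,13)
…
step 6: (7645, 414)  from 1·(5189,281) + (2456,133)
step 7: (20479, 1109)  from 2·(7645,414) + (5189,281)
…
step 10: (641940, 34763)  from 8·(76727,4155) + (28124,1523)
step 11: (718667, 38918)  from 1·(641940,34763) + (76727,4155)
step 12: (4953942, 268271)  from 6·(718667,38918) + (641940,34763)
step 13: (10626551, 575460)  from 2·(4953942,268271) + (718667,38918)
(x₁, y₁) = (10626551, 575460);  10626551² − 341·575460² = 1 ✓
(x_2, y_2) = (10626551·10626551 + 341·575460·575460, 10626551·575460 + 575460·10626551) = (225847172311201, 12230310076920)
(x_3, y_3) = (10626551·225847172311201 + 341·575460·12230310076920, 10626551·12230310076920 + 575460·225847172311201) = (4799952989541519968951, 259932027556408030380)
(x_4, y_4) = (10626551·4799952989541519968951 + 341·575460·259932027556408030380, 10626551·259932027556408030380 + 575460·4799952989541519968951) = (102013890481930631287980124801, 5524361894723138392975161840)

10626551 575460
225847172311201 12230310076920
4799952989541519968951 259932027556408030380
102013890481930631287980124801 5524361894723138392975161840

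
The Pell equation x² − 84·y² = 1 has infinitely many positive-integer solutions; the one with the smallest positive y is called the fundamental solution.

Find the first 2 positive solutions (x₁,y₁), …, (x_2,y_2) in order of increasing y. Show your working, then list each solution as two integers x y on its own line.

d=84: √d = [9; 6,18] (ℓ=2, even), read p_1/q_1
i=0: a=9 ⇒ p=9, q=1
i=1: a=6 ⇒ p=55, q=6
fundamental: x₁=55, y₁=6  (since 3025 − 84·36 = 1)
(55+6√84)^2 = 6049 + 660√84

55 6
6049 660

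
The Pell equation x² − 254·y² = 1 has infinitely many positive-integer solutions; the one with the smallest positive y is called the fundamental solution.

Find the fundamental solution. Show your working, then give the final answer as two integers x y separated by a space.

√254 = [15; 1,14,1,30, …], period ℓ=4 (even) → k=3
k=0  a_k=15  p_k/q_k = 15/1
…
k=2  a_k=14  p_k/q_k = 239/15
k=3  a_k=1  p_k/q_k = 255/16
(x₁, y₁) = (255, 16);  255² − 254·16² = 1 ✓

255 16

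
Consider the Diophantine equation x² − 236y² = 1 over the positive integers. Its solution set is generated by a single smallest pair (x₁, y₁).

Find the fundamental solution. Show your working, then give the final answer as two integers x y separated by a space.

√236 → a₀=15, period (2,1,3,5,1,6,1,5,3,1,2,30); ℓ=12 even so k=11
step 0: (15, 1)  from 15·(1,0) + (0,1)
…
step 3: (169, 11)  from 3·(46,3) + (31,2)
step 4: (891, 58)  from 5·(169,11) + (46,3)
step 5: (1060, 69)  from 1·(891,58) + (169,11)
step 6: (7251, 472)  from 6·(1060,69) + (891,58)
step 7: (8311, 541)  from 1·(7251,472) + (1060,69)
step 8: (48806, 3177)  from 5·(8311,541) + (7251,472)
…
step 10: (203535, 13249)  from 1·(154729,10072) + (48806,3177)
step 11: (561799, 36570)  from 2·(203535,13249) + (154729,10072)
fundamental: x₁=561799, y₁=36570  (since 315618116401 − 236·1337364900 = 1)

561799 36570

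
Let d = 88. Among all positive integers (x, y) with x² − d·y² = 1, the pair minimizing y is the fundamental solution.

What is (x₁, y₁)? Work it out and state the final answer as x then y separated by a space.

197 21

√88 → a₀=9, period (2,1,1,1,2,18); ℓ=6 even so k=5
k=0  a_k=9  p_k/q_k = 9/1
…
k=3  a_k=1  p_k/q_k = 47/5
k=4  a_k=1  p_k/q_k = 75/8
k=5  a_k=2  p_k/q_k = 197/21
fundamental: x₁=197, y₁=21  (since 38809 − 88·441 = 1)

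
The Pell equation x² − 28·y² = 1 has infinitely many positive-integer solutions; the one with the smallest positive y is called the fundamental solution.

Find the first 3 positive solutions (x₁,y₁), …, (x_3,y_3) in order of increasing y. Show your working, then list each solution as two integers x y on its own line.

127 24
32257 6096
8193151 1548360

√28 → a₀=5, period (3,2,3,10); ℓ=4 even so k=3
k=0  a_k=5  p_k/q_k = 5/1
k=1  a_k=3  p_k/q_k = 16/3
k=2  a_k=2  p_k/q_k = 37/7
k=3  a_k=3  p_k/q_k = 127/24
fundamental: x₁=127, y₁=24  (since 16129 − 28·576 = 1)
n=2: (127,24)∘(127,24) = (127·127+28·24·24, 127·24+24·127) = (32257,6096)
n=3: (32257,6096)∘(127,24) = (127·32257+28·24·6096, 127·6096+24·32257) = (8193151,1548360)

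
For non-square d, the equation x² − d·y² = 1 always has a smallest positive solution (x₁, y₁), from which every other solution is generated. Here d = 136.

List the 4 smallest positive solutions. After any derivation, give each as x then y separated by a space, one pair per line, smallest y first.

35 3
2449 210
171395 14697
11995201 1028580

√136 = [11; 1,1,1,22, …], period ℓ=4 (even) → k=3
step 0: (11, 1)  from 11·(1,0) + (0,1)
…
step 2: (23, 2)  from 1·(12,1) + (11,1)
step 3: (35, 3)  from 1·(23,2) + (12,1)
→ (35, 3).  Check: 35²=1225, 136·3²=1224, difference 1.
n=2: (35,3)∘(35,3) = (35·35+136·3·3, 35·3+3·35) = (2449,210)
n=3: (2449,210)∘(35,3) = (35·2449+136·3·210, 35·210+3·2449) = (171395,14697)
n=4: (171395,14697)∘(35,3) = (35·171395+136·3·14697, 35·14697+3·171395) = (11995201,1028580)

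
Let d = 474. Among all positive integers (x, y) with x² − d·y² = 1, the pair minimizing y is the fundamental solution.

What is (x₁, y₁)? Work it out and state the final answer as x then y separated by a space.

√474 → a₀=21, period (1,3,2,1,1,…,3,1,42); ℓ=14 even so k=13
i=0: a=21 ⇒ p=21, q=1
i=1: a=1 ⇒ p=22, q=1
i=2: a=3 ⇒ p=87, q=4
i=3: a=2 ⇒ p=196, q=9
i=4: a=1 ⇒ p=283, q=13
…
i=6: a=1 ⇒ p=762, q=35
i=7: a=6 ⇒ p=5051, q=232
i=8: a=1 ⇒ p=5813, q=267
i=9: a=1 ⇒ p=10864, q=499
i=10: a=1 ⇒ p=16677, q=766
i=11: a=2 ⇒ p=44218, q=2031
i=12: a=3 ⇒ p=149331, q=6859
i=13: a=1 ⇒ p=193549, q=8890
fundamental: x₁=193549, y₁=8890  (since 37461215401 − 474·79032100 = 1)

193549 8890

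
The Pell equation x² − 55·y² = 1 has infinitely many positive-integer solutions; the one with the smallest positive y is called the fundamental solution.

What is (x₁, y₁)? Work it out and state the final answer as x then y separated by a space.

d=55: √d = [7; 2,2,2,14] (ℓ=4, even), read p_3/q_3
a_0=7:  p_0=7·1+0=7,  q_0=7·0+1=1
a_1=2:  p_1=2·7+1=15,  q_1=2·1+0=2
a_2=2:  p_2=2·15+7=37,  q_2=2·2+1=5
a_3=2:  p_3=2·37+15=89,  q_3=2·5+2=12
(x₁, y₁) = (89, 12);  89² − 55·12² = 1 ✓

89 12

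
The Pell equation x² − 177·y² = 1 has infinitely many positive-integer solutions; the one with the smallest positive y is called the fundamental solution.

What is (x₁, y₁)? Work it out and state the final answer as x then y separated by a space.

√177 = [13; 3,3,2,8,2,3,3,26, …], period ℓ=8 (even) → k=7
k=0  a_k=13  p_k/q_k = 13/1
k=1  a_k=3  p_k/q_k = 40/3
k=2  a_k=3  p_k/q_k = 133/10
k=3  a_k=2  p_k/q_k = 306/23
k=4  a_k=8  p_k/q_k = 2581/194
k=5  a_k=2  p_k/q_k = 5468/411
k=6  a_k=3  p_k/q_k = 18985/1427
k=7  a_k=3  p_k/q_k = 62423/4692
fundamental: x₁=62423, y₁=4692  (since 3896630929 − 177·22014864 = 1)

62423 4692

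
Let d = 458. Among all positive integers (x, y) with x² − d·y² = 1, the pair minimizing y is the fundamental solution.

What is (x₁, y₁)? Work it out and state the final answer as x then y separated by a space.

22899 1070

√458 → a₀=21, period (2,2,42); ℓ=3 odd so k=5
step 0: (21, 1)  from 21·(1,0) + (0,1)
step 1: (43, 2)  from 2·(21,1) + (1,0)
…
step 4: (9181, 429)  from 2·(4537,212) + (107,5)
step 5: (22899, 1070)  from 2·(9181,429) + (4537,212)
→ (22899, 1070).  Check: 22899²=524364201, 458·1070²=524364200, difference 1.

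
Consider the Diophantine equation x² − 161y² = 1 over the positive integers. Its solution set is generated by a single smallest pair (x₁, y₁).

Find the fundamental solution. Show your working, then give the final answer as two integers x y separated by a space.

√161 → a₀=12, period (1,2,4,1,2,1,4,2,1,24); ℓ=10 even so k=9
i=0: a=12 ⇒ p=12, q=1
i=1: a=1 ⇒ p=13, q=1
i=2: a=2 ⇒ p=38, q=3
…
i=8: a=2 ⇒ p=8108, q=639
i=9: a=1 ⇒ p=11775, q=928
→ (11775, 928).  Check: 11775²=138650625, 161·928²=138650624, difference 1.

11775 928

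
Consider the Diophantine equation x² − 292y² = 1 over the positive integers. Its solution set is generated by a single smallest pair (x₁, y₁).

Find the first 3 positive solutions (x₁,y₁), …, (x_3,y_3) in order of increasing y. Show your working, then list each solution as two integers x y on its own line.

√292 → a₀=17, period (11,2,1,3,8,3,1,2,11,34); ℓ=10 even so k=9
i=0: a=17 ⇒ p=17, q=1
i=1: a=11 ⇒ p=188, q=11
i=2: a=2 ⇒ p=393, q=23
i=3: a=1 ⇒ p=581, q=34
i=4: a=3 ⇒ p=2136, q=125
i=5: a=8 ⇒ p=17669, q=1034
i=6: a=3 ⇒ p=55143, q=3227
i=7: a=1 ⇒ p=72812, q=4261
i=8: a=2 ⇒ p=200767, q=11749
i=9: a=11 ⇒ p=2281249, q=133500
(x₁, y₁) = (2281249, 133500);  2281249² − 292·133500² = 1 ✓
(2281249+133500√292)^2 = 10408194000001 + 609093483000√292
(2281249+133500√292)^3 = 47487364308614281249 + 2778987798000400500√292

2281249 133500
10408194000001 609093483000
47487364308614281249 2778987798000400500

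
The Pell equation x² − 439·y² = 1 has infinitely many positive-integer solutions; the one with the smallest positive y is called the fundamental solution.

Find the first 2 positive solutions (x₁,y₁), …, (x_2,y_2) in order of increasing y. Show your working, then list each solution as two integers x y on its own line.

440 21
387199 18480

√439 = [20; 1,19,1,40, …], period ℓ=4 (even) → k=3
k=0  a_k=20  p_k/q_k = 20/1
k=1  a_k=1  p_k/q_k = 21/1
k=2  a_k=19  p_k/q_k = 419/20
k=3  a_k=1  p_k/q_k = 440/21
fundamental: x₁=440, y₁=21  (since 193600 − 439·441 = 1)
k=2:  x_2 = 440·440+439·21·21 = 387199,  y_2 = 440·21+21·440 = 18480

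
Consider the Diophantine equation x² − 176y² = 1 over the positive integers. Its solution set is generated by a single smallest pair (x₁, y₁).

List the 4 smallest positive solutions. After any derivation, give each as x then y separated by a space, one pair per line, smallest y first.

199 15
79201 5970
31521799 2376045
12545596801 945659940

d=176: √d = [13; 3,1,3,26] (ℓ=4, even), read p_3/q_3
i=0: a=13 ⇒ p=13, q=1
i=1: a=3 ⇒ p=40, q=3
i=2: a=1 ⇒ p=53, q=4
i=3: a=3 ⇒ p=199, q=15
(x₁, y₁) = (199, 15);  199² − 176·15² = 1 ✓
k=2:  x_2 = 199·199+176·15·15 = 79201,  y_2 = 199·15+15·199 = 5970
k=3:  x_3 = 199·79201+176·15·5970 = 31521799,  y_3 = 199·5970+15·79201 = 2376045
k=4:  x_4 = 199·31521799+176·15·2376045 = 12545596801,  y_4 = 199·2376045+15·31521799 = 945659940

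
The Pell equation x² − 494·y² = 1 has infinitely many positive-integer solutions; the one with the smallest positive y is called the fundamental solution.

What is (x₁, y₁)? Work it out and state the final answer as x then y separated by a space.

d=494: √d = [22; 4,2,2,1,2,1,2,2,4,44] (ℓ=10, even), read p_9/q_9
k=0  a_k=22  p_k/q_k = 22/1
k=1  a_k=4  p_k/q_k = 89/4
…
k=3  a_k=2  p_k/q_k = 489/22
k=4  a_k=1  p_k/q_k = 689/31
k=5  a_k=2  p_k/q_k = 1867/84
k=6  a_k=1  p_k/q_k = 2556/115
k=7  a_k=2  p_k/q_k = 6979/314
k=8  a_k=2  p_k/q_k = 16514/743
k=9  a_k=4  p_k/q_k = 73035/3286
→ (73035, 3286).  Check: 73035²=5334111225, 494·3286²=5334111224, difference 1.

73035 3286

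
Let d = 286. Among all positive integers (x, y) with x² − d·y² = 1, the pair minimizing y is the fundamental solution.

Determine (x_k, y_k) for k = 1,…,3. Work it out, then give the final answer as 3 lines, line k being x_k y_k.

√286 = [16; 1,10,3,3,2,3,3,10,1,32, …], period ℓ=10 (even) → k=9
k=0  a_k=16  p_k/q_k = 16/1
k=1  a_k=1  p_k/q_k = 17/1
k=2  a_k=10  p_k/q_k = 186/11
…
k=5  a_k=2  p_k/q_k = 4397/260
…
k=8  a_k=10  p_k/q_k = 512132/30283
k=9  a_k=1  p_k/q_k = 561835/33222
→ (561835, 33222).  Check: 561835²=315658567225, 286·33222²=315658567224, difference 1.
k=2:  x_2 = 561835·561835+286·33222·33222 = 631317134449,  y_2 = 561835·33222+33222·561835 = 37330564740
k=3:  x_3 = 561835·631317134449+286·33222·37330564740 = 709392124465745995,  y_3 = 561835·37330564740+33222·631317134449 = 41947235681362578

561835 33222
631317134449 37330564740
709392124465745995 41947235681362578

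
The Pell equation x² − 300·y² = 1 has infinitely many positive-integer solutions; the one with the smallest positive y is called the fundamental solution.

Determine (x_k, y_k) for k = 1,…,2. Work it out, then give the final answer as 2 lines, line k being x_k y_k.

d=300: √d = [17; 3,8,3,34] (ℓ=4, even), read p_3/q_3
step 0: (17, 1)  from 17·(1,0) + (0,1)
step 1: (52, 3)  from 3·(17,1) + (1,0)
step 2: (433, 25)  from 8·(52,3) + (17,1)
step 3: (1351, 78)  from 3·(433,25) + (52,3)
(x₁, y₁) = (1351, 78);  1351² − 300·78² = 1 ✓
n=2: (1351,78)∘(1351,78) = (1351·1351+300·78·78, 1351·78+78·1351) = (3650401,210756)

1351 78
3650401 210756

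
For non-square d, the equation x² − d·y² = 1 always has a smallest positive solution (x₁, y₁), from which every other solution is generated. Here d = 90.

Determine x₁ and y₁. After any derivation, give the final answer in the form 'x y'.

d=90: √d = [9; 2,18] (ℓ=2, even), read p_1/q_1
i=0: a=9 ⇒ p=9, q=1
i=1: a=2 ⇒ p=19, q=2
→ (19, 2).  Check: 19²=361, 90·2²=360, difference 1.

19 2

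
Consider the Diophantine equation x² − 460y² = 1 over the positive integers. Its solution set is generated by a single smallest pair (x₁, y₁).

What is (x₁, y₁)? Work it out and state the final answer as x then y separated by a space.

[21; 2,4,3,1,2,10,2,1,3,4,2,42] for √460; ℓ=12 ⇒ convergent index 11
i=0: a=21 ⇒ p=21, q=1
i=1: a=2 ⇒ p=43, q=2
i=2: a=4 ⇒ p=193, q=9
i=3: a=3 ⇒ p=622, q=29
i=4: a=1 ⇒ p=815, q=38
…
i=7: a=2 ⇒ p=48922, q=2281
i=8: a=1 ⇒ p=72257, q=3369
i=9: a=3 ⇒ p=265693, q=12388
i=10: a=4 ⇒ p=1135029, q=52921
i=11: a=2 ⇒ p=2535751, q=118230
fundamental: x₁=2535751, y₁=118230  (since 6430033134001 − 460·13978332900 = 1)

2535751 118230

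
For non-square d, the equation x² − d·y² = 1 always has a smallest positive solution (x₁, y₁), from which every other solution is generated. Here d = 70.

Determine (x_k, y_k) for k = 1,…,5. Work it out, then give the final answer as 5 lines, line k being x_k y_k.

√70 = [8; 2,1,2,1,2,16, …], period ℓ=6 (even) → k=5
i=0: a=8 ⇒ p=8, q=1
…
i=2: a=1 ⇒ p=25, q=3
i=3: a=2 ⇒ p=67, q=8
i=4: a=1 ⇒ p=92, q=11
i=5: a=2 ⇒ p=251, q=30
fundamental: x₁=251, y₁=30  (since 63001 − 70·900 = 1)
(x_2, y_2) = (251·251 + 70·30·30, 251·30 + 30·251) = (126001, 15060)
(x_3, y_3) = (251·126001 + 70·30·15060, 251·15060 + 30·126001) = (63252251, 7560090)
(x_4, y_4) = (251·63252251 + 70·30·7560090, 251·7560090 + 30·63252251) = (31752504001, 3795150120)
(x_5, y_5) = (251·31752504001 + 70·30·3795150120, 251·3795150120 + 30·31752504001) = (15939693756251, 1905157800150)

251 30
126001 15060
63252251 7560090
31752504001 3795150120
15939693756251 1905157800150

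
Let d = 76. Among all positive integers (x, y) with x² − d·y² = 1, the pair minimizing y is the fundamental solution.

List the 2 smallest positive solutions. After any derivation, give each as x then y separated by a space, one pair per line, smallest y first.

[8; 1,2,1,1,5,4,5,1,1,2,1,16] for √76; ℓ=12 ⇒ convergent index 11
i=0: a=8 ⇒ p=8, q=1
…
i=2: a=2 ⇒ p=26, q=3
…
i=4: a=1 ⇒ p=61, q=7
…
i=6: a=4 ⇒ p=1421, q=163
i=7: a=5 ⇒ p=7445, q=854
…
i=9: a=1 ⇒ p=16311, q=1871
i=10: a=2 ⇒ p=41488, q=4759
i=11: a=1 ⇒ p=57799, q=6630
→ (57799, 6630).  Check: 57799²=3340724401, 76·6630²=3340724400, difference 1.
k=2:  x_2 = 57799·57799+76·6630·6630 = 6681448801,  y_2 = 57799·6630+6630·57799 = 766414740

57799 6630
6681448801 766414740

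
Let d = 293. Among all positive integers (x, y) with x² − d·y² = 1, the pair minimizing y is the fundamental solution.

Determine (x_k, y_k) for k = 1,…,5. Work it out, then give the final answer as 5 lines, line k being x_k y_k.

12320649 719780
303596783562401 17736313474440
7481018815602612315849 437045785745090703340
184342013978870716056521769601 10769375446188914321717060880
4542426500373511536803322165613266249 265371389643423565052112223737518900

[17; 8,1,1,8,34] for √293; ℓ=5 ⇒ convergent index 9
a_0=17:  p_0=17·1+0=17,  q_0=17·0+1=1
a_1=8:  p_1=8·17+1=137,  q_1=8·1+0=8
…
a_3=1:  p_3=1·154+137=291,  q_3=1·9+8=17
a_4=8:  p_4=8·291+154=2482,  q_4=8·17+9=145
a_5=34:  p_5=34·2482+291=84679,  q_5=34·145+17=4947
a_6=8:  p_6=8·84679+2482=679914,  q_6=8·4947+145=39721
a_7=1:  p_7=1·679914+84679=764593,  q_7=1·39721+4947=44668
a_8=1:  p_8=1·764593+679914=1444507,  q_8=1·44668+39721=84389
a_9=8:  p_9=8·1444507+764593=12320649,  q_9=8·84389+44668=719780
→ (12320649, 719780).  Check: 12320649²=151798391781201, 293·719780²=151798391781200, difference 1.
(x_2, y_2) = (12320649·12320649 + 293·719780·719780, 12320649·719780 + 719780·12320649) = (303596783562401, 17736313474440)
(x_3, y_3) = (12320649·303596783562401 + 293·719780·17736313474440, 12320649·17736313474440 + 719780·303596783562401) = (7481018815602612315849, 437045785745090703340)
(x_4, y_4) = (12320649·7481018815602612315849 + 293·719780·437045785745090703340, 12320649·437045785745090703340 + 719780·7481018815602612315849) = (184342013978870716056521769601, 10769375446188914321717060880)
(x_5, y_5) = (12320649·184342013978870716056521769601 + 293·719780·10769375446188914321717060880, 12320649·10769375446188914321717060880 + 719780·184342013978870716056521769601) = (4542426500373511536803322165613266249, 265371389643423565052112223737518900)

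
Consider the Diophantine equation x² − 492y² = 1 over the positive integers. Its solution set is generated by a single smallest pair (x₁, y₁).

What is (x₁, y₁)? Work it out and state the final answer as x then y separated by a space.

[22; 5,1,1,10,1,1,5,44] for √492; ℓ=8 ⇒ convergent index 7
k=0  a_k=22  p_k/q_k = 22/1
k=1  a_k=5  p_k/q_k = 111/5
…
k=5  a_k=1  p_k/q_k = 2817/127
k=6  a_k=1  p_k/q_k = 5390/243
k=7  a_k=5  p_k/q_k = 29767/1342
(x₁, y₁) = (29767, 1342);  29767² − 492·1342² = 1 ✓

29767 1342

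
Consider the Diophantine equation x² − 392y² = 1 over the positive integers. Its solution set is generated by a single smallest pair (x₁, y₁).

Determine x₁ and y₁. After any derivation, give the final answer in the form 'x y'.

99 5

√392 = [19; 1,3,1,38, …], period ℓ=4 (even) → k=3
k=0  a_k=19  p_k/q_k = 19/1
…
k=2  a_k=3  p_k/q_k = 79/4
k=3  a_k=1  p_k/q_k = 99/5
(x₁, y₁) = (99, 5);  99² − 392·5² = 1 ✓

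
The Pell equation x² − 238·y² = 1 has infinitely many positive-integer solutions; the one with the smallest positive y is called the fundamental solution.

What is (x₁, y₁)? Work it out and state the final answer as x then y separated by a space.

√238 → a₀=15, period (2,2,1,14,1,2,2,30); ℓ=8 even so k=7
a_0=15:  p_0=15·1+0=15,  q_0=15·0+1=1
…
a_2=2:  p_2=2·31+15=77,  q_2=2·2+1=5
a_3=1:  p_3=1·77+31=108,  q_3=1·5+2=7
a_4=14:  p_4=14·108+77=1589,  q_4=14·7+5=103
…
a_6=2:  p_6=2·1697+1589=4983,  q_6=2·110+103=323
a_7=2:  p_7=2·4983+1697=11663,  q_7=2·323+110=756
fundamental: x₁=11663, y₁=756  (since 136025569 − 238·571536 = 1)

11663 756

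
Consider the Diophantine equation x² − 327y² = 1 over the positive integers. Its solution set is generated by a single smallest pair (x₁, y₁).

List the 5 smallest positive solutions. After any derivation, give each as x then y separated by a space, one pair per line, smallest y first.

√327 = [18; 12,36, …], period ℓ=2 (even) → k=1
k=0  a_k=18  p_k/q_k = 18/1
k=1  a_k=12  p_k/q_k = 217/12
(x₁, y₁) = (217, 12);  217² − 327·12² = 1 ✓
n=2: (217,12)∘(217,12) = (217·217+327·12·12, 217·12+12·217) = (94177,5208)
n=3: (94177,5208)∘(217,12) = (217·94177+327·12·5208, 217·5208+12·94177) = (40872601,2260260)
n=4: (40872601,2260260)∘(217,12) = (217·40872601+327·12·2260260, 217·2260260+12·40872601) = (17738614657,980947632)
n=5: (17738614657,980947632)∘(217,12) = (217·17738614657+327·12·980947632, 217·980947632+12·17738614657) = (7698517888537,425729012028)

217 12
94177 5208
40872601 2260260
17738614657 980947632
7698517888537 425729012028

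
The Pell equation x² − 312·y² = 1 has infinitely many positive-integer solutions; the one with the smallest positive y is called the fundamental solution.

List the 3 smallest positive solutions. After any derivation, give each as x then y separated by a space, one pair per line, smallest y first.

53 3
5617 318
595349 33705

√312 → a₀=17, period (1,1,1,34); ℓ=4 even so k=3
i=0: a=17 ⇒ p=17, q=1
…
i=2: a=1 ⇒ p=35, q=2
i=3: a=1 ⇒ p=53, q=3
→ (53, 3).  Check: 53²=2809, 312·3²=2808, difference 1.
k=2:  x_2 = 53·53+312·3·3 = 5617,  y_2 = 53·3+3·53 = 318
k=3:  x_3 = 53·5617+312·3·318 = 595349,  y_3 = 53·318+3·5617 = 33705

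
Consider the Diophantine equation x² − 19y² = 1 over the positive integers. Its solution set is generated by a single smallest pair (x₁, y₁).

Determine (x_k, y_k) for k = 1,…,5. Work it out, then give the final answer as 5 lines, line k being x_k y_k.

√19 = [4; 2,1,3,1,2,8, …], period ℓ=6 (even) → k=5
a_0=4:  p_0=4·1+0=4,  q_0=4·0+1=1
…
a_2=1:  p_2=1·9+4=13,  q_2=1·2+1=3
…
a_4=1:  p_4=1·48+13=61,  q_4=1·11+3=14
a_5=2:  p_5=2·61+48=170,  q_5=2·14+11=39
fundamental: x₁=170, y₁=39  (since 28900 − 19·1521 = 1)
k=2:  x_2 = 170·170+19·39·39 = 57799,  y_2 = 170·39+39·170 = 13260
k=3:  x_3 = 170·57799+19·39·13260 = 19651490,  y_3 = 170·13260+39·57799 = 4508361
k=4:  x_4 = 170·19651490+19·39·4508361 = 6681448801,  y_4 = 170·4508361+39·19651490 = 1532829480
k=5:  x_5 = 170·6681448801+19·39·1532829480 = 2271672940850,  y_5 = 170·1532829480+39·6681448801 = 521157514839

170 39
57799 13260
19651490 4508361
6681448801 1532829480
2271672940850 521157514839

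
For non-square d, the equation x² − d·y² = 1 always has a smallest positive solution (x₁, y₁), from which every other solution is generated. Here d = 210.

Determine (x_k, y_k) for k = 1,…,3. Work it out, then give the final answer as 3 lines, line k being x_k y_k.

29 2
1681 116
97469 6726

√210 = [14; 2,28, …], period ℓ=2 (even) → k=1
step 0: (14, 1)  from 14·(1,0) + (0,1)
step 1: (29, 2)  from 2·(14,1) + (1,0)
(x₁, y₁) = (29, 2);  29² − 210·2² = 1 ✓
k=2:  x_2 = 29·29+210·2·2 = 1681,  y_2 = 29·2+2·29 = 116
k=3:  x_3 = 29·1681+210·2·116 = 97469,  y_3 = 29·116+2·1681 = 6726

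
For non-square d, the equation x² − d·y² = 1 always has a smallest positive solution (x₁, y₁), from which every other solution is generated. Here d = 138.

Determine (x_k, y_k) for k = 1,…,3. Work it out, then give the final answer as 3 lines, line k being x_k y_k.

[11; 1,2,1,22] for √138; ℓ=4 ⇒ convergent index 3
a_0=11:  p_0=11·1+0=11,  q_0=11·0+1=1
a_1=1:  p_1=1·11+1=12,  q_1=1·1+0=1
a_2=2:  p_2=2·12+11=35,  q_2=2·1+1=3
a_3=1:  p_3=1·35+12=47,  q_3=1·3+1=4
→ (47, 4).  Check: 47²=2209, 138·4²=2208, difference 1.
k=2:  x_2 = 47·47+138·4·4 = 4417,  y_2 = 47·4+4·47 = 376
k=3:  x_3 = 47·4417+138·4·376 = 415151,  y_3 = 47·376+4·4417 = 35340

47 4
4417 376
415151 35340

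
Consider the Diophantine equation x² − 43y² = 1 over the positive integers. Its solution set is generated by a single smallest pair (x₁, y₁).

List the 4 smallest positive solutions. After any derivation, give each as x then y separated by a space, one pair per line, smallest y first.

3482 531
24248647 3697884
168867574226 25752063645
1175993762661217 179337367525896

[6; 1,1,3,1,5,1,3,1,1,12] for √43; ℓ=10 ⇒ convergent index 9
a_0=6:  p_0=6·1+0=6,  q_0=6·0+1=1
a_1=1:  p_1=1·6+1=7,  q_1=1·1+0=1
a_2=1:  p_2=1·7+6=13,  q_2=1·1+1=2
…
a_4=1:  p_4=1·46+13=59,  q_4=1·7+2=9
a_5=5:  p_5=5·59+46=341,  q_5=5·9+7=52
a_6=1:  p_6=1·341+59=400,  q_6=1·52+9=61
a_7=3:  p_7=3·400+341=1541,  q_7=3·61+52=235
a_8=1:  p_8=1·1541+400=1941,  q_8=1·235+61=296
a_9=1:  p_9=1·1941+1541=3482,  q_9=1·296+235=531
→ (3482, 531).  Check: 3482²=12124324, 43·531²=12124323, difference 1.
n=2: (3482,531)∘(3482,531) = (3482·3482+43·531·531, 3482·531+531·3482) = (24248647,3697884)
n=3: (24248647,3697884)∘(3482,531) = (3482·24248647+43·531·3697884, 3482·3697884+531·24248647) = (168867574226,25752063645)
n=4: (168867574226,25752063645)∘(3482,531) = (3482·168867574226+43·531·25752063645, 3482·25752063645+531·168867574226) = (1175993762661217,179337367525896)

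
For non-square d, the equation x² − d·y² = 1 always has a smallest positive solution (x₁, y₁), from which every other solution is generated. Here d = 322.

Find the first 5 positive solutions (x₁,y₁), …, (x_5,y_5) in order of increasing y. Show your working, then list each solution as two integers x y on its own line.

323 18
208657 11628
134792099 7511670
87075487297 4852527192
56250630001763 3134725054362

d=322: √d = [17; 1,16,1,34] (ℓ=4, even), read p_3/q_3
step 0: (17, 1)  from 17·(1,0) + (0,1)
…
step 2: (305, 17)  from 16·(18,1) + (17,1)
step 3: (323, 18)  from 1·(305,17) + (18,1)
→ (323, 18).  Check: 323²=104329, 322·18²=104328, difference 1.
(323+18√322)^2 = 208657 + 11628√322
(323+18√322)^3 = 134792099 + 7511670√322
(323+18√322)^4 = 87075487297 + 4852527192√322
(323+18√322)^5 = 56250630001763 + 3134725054362√322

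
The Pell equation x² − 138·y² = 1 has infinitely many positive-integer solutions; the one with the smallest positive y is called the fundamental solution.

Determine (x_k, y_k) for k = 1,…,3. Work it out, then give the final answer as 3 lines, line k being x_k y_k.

47 4
4417 376
415151 35340

√138 = [11; 1,2,1,22, …], period ℓ=4 (even) → k=3
step 0: (11, 1)  from 11·(1,0) + (0,1)
step 1: (12, 1)  from 1·(11,1) + (1,0)
step 2: (35, 3)  from 2·(12,1) + (11,1)
step 3: (47, 4)  from 1·(35,3) + (12,1)
→ (47, 4).  Check: 47²=2209, 138·4²=2208, difference 1.
n=2: (47,4)∘(47,4) = (47·47+138·4·4, 47·4+4·47) = (4417,376)
n=3: (4417,376)∘(47,4) = (47·4417+138·4·376, 47·376+4·4417) = (415151,35340)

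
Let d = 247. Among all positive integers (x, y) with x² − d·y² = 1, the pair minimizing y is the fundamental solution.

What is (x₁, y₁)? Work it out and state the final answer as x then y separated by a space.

85292 5427

d=247: √d = [15; 1,2,1,1,9,1,9,1,1,2,1,30] (ℓ=12, even), read p_11/q_11
step 0: (15, 1)  from 15·(1,0) + (0,1)
…
step 2: (47, 3)  from 2·(16,1) + (15,1)
…
step 4: (110, 7)  from 1·(63,4) + (47,3)
…
step 10: (61089, 3887)  from 2·(24203,1540) + (12683,807)
step 11: (85292, 5427)  from 1·(61089,3887) + (24203,1540)
fundamental: x₁=85292, y₁=5427  (since 7274725264 − 247·29452329 = 1)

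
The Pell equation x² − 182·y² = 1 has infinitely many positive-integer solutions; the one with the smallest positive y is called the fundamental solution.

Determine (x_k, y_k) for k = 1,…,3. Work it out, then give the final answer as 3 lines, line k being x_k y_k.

√182 = [13; 2,26, …], period ℓ=2 (even) → k=1
step 0: (13, 1)  from 13·(1,0) + (0,1)
step 1: (27, 2)  from 2·(13,1) + (1,0)
(x₁, y₁) = (27, 2);  27² − 182·2² = 1 ✓
n=2: (27,2)∘(27,2) = (27·27+182·2·2, 27·2+2·27) = (1457,108)
n=3: (1457,108)∘(27,2) = (27·1457+182·2·108, 27·108+2·1457) = (78651,5830)

27 2
1457 108
78651 5830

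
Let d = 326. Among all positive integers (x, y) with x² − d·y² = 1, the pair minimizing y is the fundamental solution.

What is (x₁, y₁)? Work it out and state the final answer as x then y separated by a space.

√326 = [18; 18,36, …], period ℓ=2 (even) → k=1
step 0: (18, 1)  from 18·(1,0) + (0,1)
step 1: (325, 18)  from 18·(18,1) + (1,0)
(x₁, y₁) = (325, 18);  325² − 326·18² = 1 ✓

325 18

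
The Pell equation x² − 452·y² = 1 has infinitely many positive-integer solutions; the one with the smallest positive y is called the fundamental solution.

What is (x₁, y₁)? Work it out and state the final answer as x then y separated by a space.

[21; 3,1,5,3,10,3,5,1,3,42] for √452; ℓ=10 ⇒ convergent index 9
step 0: (21, 1)  from 21·(1,0) + (0,1)
step 1: (64, 3)  from 3·(21,1) + (1,0)
step 2: (85, 4)  from 1·(64,3) + (21,1)
step 3: (489, 23)  from 5·(85,4) + (64,3)
step 4: (1552, 73)  from 3·(489,23) + (85,4)
step 5: (16009, 753)  from 10·(1552,73) + (489,23)
step 6: (49579, 2332)  from 3·(16009,753) + (1552,73)
step 7: (263904, 12413)  from 5·(49579,2332) + (16009,753)
step 8: (313483, 14745)  from 1·(263904,12413) + (49579,2332)
step 9: (1204353, 56648)  from 3·(313483,14745) + (263904,12413)
fundamental: x₁=1204353, y₁=56648  (since 1450466148609 − 452·3208995904 = 1)

1204353 56648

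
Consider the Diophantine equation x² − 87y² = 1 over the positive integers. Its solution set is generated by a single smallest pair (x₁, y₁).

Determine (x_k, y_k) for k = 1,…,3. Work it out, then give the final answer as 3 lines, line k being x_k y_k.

28 3
1567 168
87724 9405

√87 = [9; 3,18, …], period ℓ=2 (even) → k=1
step 0: (9, 1)  from 9·(1,0) + (0,1)
step 1: (28, 3)  from 3·(9,1) + (1,0)
fundamental: x₁=28, y₁=3  (since 784 − 87·9 = 1)
k=2:  x_2 = 28·28+87·3·3 = 1567,  y_2 = 28·3+3·28 = 168
k=3:  x_3 = 28·1567+87·3·168 = 87724,  y_3 = 28·168+3·1567 = 9405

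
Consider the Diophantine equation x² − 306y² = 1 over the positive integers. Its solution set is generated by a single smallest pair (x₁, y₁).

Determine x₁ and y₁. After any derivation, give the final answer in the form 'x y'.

35 2

d=306: √d = [17; 2,34] (ℓ=2, even), read p_1/q_1
step 0: (17, 1)  from 17·(1,0) + (0,1)
step 1: (35, 2)  from 2·(17,1) + (1,0)
fundamental: x₁=35, y₁=2  (since 1225 − 306·4 = 1)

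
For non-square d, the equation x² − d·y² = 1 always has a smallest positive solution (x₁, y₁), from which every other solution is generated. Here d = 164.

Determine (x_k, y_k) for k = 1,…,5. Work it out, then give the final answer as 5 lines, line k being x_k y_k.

[12; 1,4,6,4,1,24] for √164; ℓ=6 ⇒ convergent index 5
step 0: (12, 1)  from 12·(1,0) + (0,1)
step 1: (13, 1)  from 1·(12,1) + (1,0)
step 2: (64, 5)  from 4·(13,1) + (12,1)
step 3: (397, 31)  from 6·(64,5) + (13,1)
step 4: (1652, 129)  from 4·(397,31) + (64,5)
step 5: (2049, 160)  from 1·(1652,129) + (397,31)
→ (2049, 160).  Check: 2049²=4198401, 164·160²=4198400, difference 1.
(x_2, y_2) = (2049·2049 + 164·160·160, 2049·160 + 160·2049) = (8396801, 655680)
(x_3, y_3) = (2049·8396801 + 164·160·655680, 2049·655680 + 160·8396801) = (34410088449, 2686976480)
(x_4, y_4) = (2049·34410088449 + 164·160·2686976480, 2049·2686976480 + 160·34410088449) = (141012534067201, 11011228959360)
(x_5, y_5) = (2049·141012534067201 + 164·160·11011228959360, 2049·11011228959360 + 160·141012534067201) = (577869330197301249, 45124013588480800)

2049 160
8396801 655680
34410088449 2686976480
141012534067201 11011228959360
577869330197301249 45124013588480800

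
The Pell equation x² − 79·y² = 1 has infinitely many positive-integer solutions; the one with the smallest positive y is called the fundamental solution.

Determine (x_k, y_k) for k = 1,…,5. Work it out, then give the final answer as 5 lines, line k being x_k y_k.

d=79: √d = [8; 1,7,1,16] (ℓ=4, even), read p_3/q_3
k=0  a_k=8  p_k/q_k = 8/1
k=1  a_k=1  p_k/q_k = 9/1
k=2  a_k=7  p_k/q_k = 71/8
k=3  a_k=1  p_k/q_k = 80/9
(x₁, y₁) = (80, 9);  80² − 79·9² = 1 ✓
(80+9√79)^2 = 12799 + 1440√79
(80+9√79)^3 = 2047760 + 230391√79
(80+9√79)^4 = 327628801 + 36861120√79
(80+9√79)^5 = 52418560400 + 5897548809√79

80 9
12799 1440
2047760 230391
327628801 36861120
52418560400 5897548809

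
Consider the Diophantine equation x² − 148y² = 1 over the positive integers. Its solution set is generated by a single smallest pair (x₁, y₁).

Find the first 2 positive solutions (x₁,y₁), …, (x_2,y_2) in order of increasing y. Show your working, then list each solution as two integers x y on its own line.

√148 → a₀=12, period (6,24); ℓ=2 even so k=1
k=0  a_k=12  p_k/q_k = 12/1
k=1  a_k=6  p_k/q_k = 73/6
fundamental: x₁=73, y₁=6  (since 5329 − 148·36 = 1)
k=2:  x_2 = 73·73+148·6·6 = 10657,  y_2 = 73·6+6·73 = 876

73 6
10657 876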